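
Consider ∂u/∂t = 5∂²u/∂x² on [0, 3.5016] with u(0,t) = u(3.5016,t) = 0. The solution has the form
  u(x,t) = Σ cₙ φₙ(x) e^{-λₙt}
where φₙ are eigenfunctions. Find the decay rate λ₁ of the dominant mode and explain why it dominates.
Eigenvalues: λₙ = 5n²π²/3.5016².
First three modes:
  n=1: λ₁ = 5π²/3.5016² ≈ 4.025
  n=2: λ₂ = 20π²/3.5016² ≈ 16.099 (4× faster decay)
  n=3: λ₃ = 45π²/3.5016² ≈ 36.223 (9× faster decay)
As t → ∞, higher modes decay exponentially faster. The n=1 mode dominates: u ~ c₁ sin(πx/3.5016) e^{-λ₁t}.
Decay rate: λ₁ = 5π²/3.5016² ≈ 4.025.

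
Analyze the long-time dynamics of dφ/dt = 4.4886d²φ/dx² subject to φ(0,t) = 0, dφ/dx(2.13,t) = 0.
Long-time behavior: φ → 0. Heat escapes through the Dirichlet boundary.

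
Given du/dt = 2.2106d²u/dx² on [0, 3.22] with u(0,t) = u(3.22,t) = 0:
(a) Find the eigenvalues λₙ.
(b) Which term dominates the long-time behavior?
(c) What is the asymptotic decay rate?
Eigenvalues: λₙ = 2.2106n²π²/3.22².
First three modes:
  n=1: λ₁ = 2.2106π²/3.22² ≈ 2.104
  n=2: λ₂ = 8.8424π²/3.22² ≈ 8.417 (4× faster decay)
  n=3: λ₃ = 19.8954π²/3.22² ≈ 18.938 (9× faster decay)
As t → ∞, higher modes decay exponentially faster. The n=1 mode dominates: u ~ c₁ sin(πx/3.22) e^{-λ₁t}.
Decay rate: λ₁ = 2.2106π²/3.22² ≈ 2.104.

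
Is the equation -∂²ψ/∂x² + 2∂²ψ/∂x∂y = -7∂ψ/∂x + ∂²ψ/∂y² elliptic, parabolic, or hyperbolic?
Rewriting in standard form: -∂²ψ/∂x² + 2∂²ψ/∂x∂y - ∂²ψ/∂y² + 7∂ψ/∂x = 0. Computing B² - 4AC with A = -1, B = 2, C = -1: discriminant = 0 (zero). Answer: parabolic.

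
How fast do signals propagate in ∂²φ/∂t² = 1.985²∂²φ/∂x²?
Speed = 1.985. Information travels along characteristics x = x₀ ± 1.985t.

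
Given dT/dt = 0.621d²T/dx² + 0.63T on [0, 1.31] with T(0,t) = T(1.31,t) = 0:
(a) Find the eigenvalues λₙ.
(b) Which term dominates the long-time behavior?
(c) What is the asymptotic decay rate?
Eigenvalues: λₙ = 0.621n²π²/1.31² - 0.63.
First three modes:
  n=1: λ₁ = 0.621π²/1.31² - 0.63 ≈ 2.941
  n=2: λ₂ = 2.484π²/1.31² - 0.63 ≈ 13.656
  n=3: λ₃ = 5.589π²/1.31² - 0.63 ≈ 31.513
Since 0.621π²/1.31² ≈ 3.571 > 0.63, all λₙ > 0.
The n=1 mode decays slowest → dominates as t → ∞.
Asymptotic: T ~ c₁ sin(πx/1.31) e^{-λ₁t} with decay rate λ₁ ≈ 2.941.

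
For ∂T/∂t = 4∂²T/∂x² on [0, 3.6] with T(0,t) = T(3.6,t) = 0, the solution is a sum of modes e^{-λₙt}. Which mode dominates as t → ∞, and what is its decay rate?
Eigenvalues: λₙ = 4n²π²/3.6².
First three modes:
  n=1: λ₁ = 4π²/3.6² ≈ 3.046
  n=2: λ₂ = 16π²/3.6² ≈ 12.185 (4× faster decay)
  n=3: λ₃ = 36π²/3.6² ≈ 27.416 (9× faster decay)
As t → ∞, higher modes decay exponentially faster. The n=1 mode dominates: T ~ c₁ sin(πx/3.6) e^{-λ₁t}.
Decay rate: λ₁ = 4π²/3.6² ≈ 3.046.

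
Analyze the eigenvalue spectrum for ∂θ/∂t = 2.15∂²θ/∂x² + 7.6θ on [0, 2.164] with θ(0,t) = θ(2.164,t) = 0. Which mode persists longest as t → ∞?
Eigenvalues: λₙ = 2.15n²π²/2.164² - 7.6.
First three modes:
  n=1: λ₁ = 2.15π²/2.164² - 7.6 ≈ -3.069
  n=2: λ₂ = 8.6π²/2.164² - 7.6 ≈ 10.525
  n=3: λ₃ = 19.35π²/2.164² - 7.6 ≈ 33.182
Since 2.15π²/2.164² ≈ 4.531 < 7.6, λ₁ < 0.
The n=1 mode grows fastest (−λₙ is largest for n=1) → dominates.
Asymptotic: θ ~ c₁ sin(πx/2.164) e^{3.069t} (exponential growth at rate −λ₁ ≈ 3.069).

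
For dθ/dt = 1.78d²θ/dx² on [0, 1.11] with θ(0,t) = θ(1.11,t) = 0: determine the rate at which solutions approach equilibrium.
Eigenvalues: λₙ = 1.78n²π²/1.11².
First three modes:
  n=1: λ₁ = 1.78π²/1.11² ≈ 14.258
  n=2: λ₂ = 7.12π²/1.11² ≈ 57.034 (4× faster decay)
  n=3: λ₃ = 16.02π²/1.11² ≈ 128.326 (9× faster decay)
As t → ∞, higher modes decay exponentially faster. The n=1 mode dominates: θ ~ c₁ sin(πx/1.11) e^{-λ₁t}.
Decay rate: λ₁ = 1.78π²/1.11² ≈ 14.258.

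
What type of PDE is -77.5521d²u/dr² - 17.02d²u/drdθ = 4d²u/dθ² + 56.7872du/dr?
Rewriting in standard form: -77.5521d²u/dr² - 17.02d²u/drdθ - 4d²u/dθ² - 56.7872du/dr = 0. With A = -77.5521, B = -17.02, C = -4, the discriminant is -951.1532. This is an elliptic PDE.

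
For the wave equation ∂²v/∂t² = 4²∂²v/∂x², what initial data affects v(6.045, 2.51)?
Domain of dependence: [-3.995, 16.085]. Signals travel at speed 4, so data within |x - 6.045| ≤ 4·2.51 = 10.04 can reach the point.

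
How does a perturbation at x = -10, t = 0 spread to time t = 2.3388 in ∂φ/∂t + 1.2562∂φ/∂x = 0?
At x = -7.06199944. The characteristic carries data from (-10, 0) to (-7.06199944, 2.3388).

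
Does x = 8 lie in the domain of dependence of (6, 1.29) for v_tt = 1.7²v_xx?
Yes. The domain of dependence is [3.807, 8.193], and 8 ∈ [3.807, 8.193].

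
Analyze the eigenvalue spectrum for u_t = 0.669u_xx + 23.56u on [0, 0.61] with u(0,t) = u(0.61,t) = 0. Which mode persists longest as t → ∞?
Eigenvalues: λₙ = 0.669n²π²/0.61² - 23.56.
First three modes:
  n=1: λ₁ = 0.669π²/0.61² - 23.56 ≈ -5.815
  n=2: λ₂ = 2.676π²/0.61² - 23.56 ≈ 47.418
  n=3: λ₃ = 6.021π²/0.61² - 23.56 ≈ 136.141
Since 0.669π²/0.61² ≈ 17.745 < 23.56, λ₁ < 0.
The n=1 mode grows fastest (−λₙ is largest for n=1) → dominates.
Asymptotic: u ~ c₁ sin(πx/0.61) e^{5.815t} (exponential growth at rate −λ₁ ≈ 5.815).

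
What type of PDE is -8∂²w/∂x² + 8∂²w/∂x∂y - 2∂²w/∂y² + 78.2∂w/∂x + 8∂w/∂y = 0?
With A = -8, B = 8, C = -2, the discriminant is 0. This is a parabolic PDE.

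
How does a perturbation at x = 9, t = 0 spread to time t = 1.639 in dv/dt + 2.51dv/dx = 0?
At x = 13.11389. The characteristic carries data from (9, 0) to (13.11389, 1.639).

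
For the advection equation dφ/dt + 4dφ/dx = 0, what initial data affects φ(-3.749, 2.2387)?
A single point: x = -12.7038. The characteristic through (-3.749, 2.2387) is x - 4t = const, so x = -3.749 - 4·2.2387 = -12.7038.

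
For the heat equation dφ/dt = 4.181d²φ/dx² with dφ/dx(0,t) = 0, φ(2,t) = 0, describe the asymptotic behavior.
φ → 0. Heat escapes through the Dirichlet boundary.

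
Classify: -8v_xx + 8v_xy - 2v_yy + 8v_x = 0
Parabolic (discriminant = 0).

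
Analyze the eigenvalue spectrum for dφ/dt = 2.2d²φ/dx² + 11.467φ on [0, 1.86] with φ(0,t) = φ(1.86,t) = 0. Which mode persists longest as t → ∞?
Eigenvalues: λₙ = 2.2n²π²/1.86² - 11.467.
First three modes:
  n=1: λ₁ = 2.2π²/1.86² - 11.467 ≈ -5.191
  n=2: λ₂ = 8.8π²/1.86² - 11.467 ≈ 13.638
  n=3: λ₃ = 19.8π²/1.86² - 11.467 ≈ 45.019
Since 2.2π²/1.86² ≈ 6.276 < 11.467, λ₁ < 0.
The n=1 mode grows fastest (−λₙ is largest for n=1) → dominates.
Asymptotic: φ ~ c₁ sin(πx/1.86) e^{5.191t} (exponential growth at rate −λ₁ ≈ 5.191).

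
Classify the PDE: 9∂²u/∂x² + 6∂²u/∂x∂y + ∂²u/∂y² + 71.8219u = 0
A = 9, B = 6, C = 1. Discriminant B² - 4AC = 0. Since 0 = 0, parabolic.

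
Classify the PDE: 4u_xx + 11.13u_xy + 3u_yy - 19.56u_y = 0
A = 4, B = 11.13, C = 3. Discriminant B² - 4AC = 75.8769. Since 75.8769 > 0, hyperbolic.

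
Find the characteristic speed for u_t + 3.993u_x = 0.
Speed = 3.993. Information travels along x - 3.993t = const (rightward).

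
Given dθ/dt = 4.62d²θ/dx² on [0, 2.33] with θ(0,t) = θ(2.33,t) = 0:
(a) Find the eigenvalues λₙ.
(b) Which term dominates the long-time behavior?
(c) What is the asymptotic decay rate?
Eigenvalues: λₙ = 4.62n²π²/2.33².
First three modes:
  n=1: λ₁ = 4.62π²/2.33² ≈ 8.399
  n=2: λ₂ = 18.48π²/2.33² ≈ 33.596 (4× faster decay)
  n=3: λ₃ = 41.58π²/2.33² ≈ 75.591 (9× faster decay)
As t → ∞, higher modes decay exponentially faster. The n=1 mode dominates: θ ~ c₁ sin(πx/2.33) e^{-λ₁t}.
Decay rate: λ₁ = 4.62π²/2.33² ≈ 8.399.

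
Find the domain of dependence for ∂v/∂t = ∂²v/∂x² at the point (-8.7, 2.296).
The entire real line. The heat equation has infinite propagation speed: any initial disturbance instantly affects all points (though exponentially small far away).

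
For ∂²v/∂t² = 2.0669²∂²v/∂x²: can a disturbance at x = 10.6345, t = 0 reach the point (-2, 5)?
No. The domain of dependence is [-12.3345, 8.3345], and 10.6345 is outside this interval.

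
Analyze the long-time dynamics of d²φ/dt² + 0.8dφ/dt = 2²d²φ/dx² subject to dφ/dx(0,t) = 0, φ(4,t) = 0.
Long-time behavior: φ → 0. Damping (γ=0.8) dissipates energy; oscillations decay exponentially.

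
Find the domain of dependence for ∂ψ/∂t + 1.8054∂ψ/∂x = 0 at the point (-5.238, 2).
A single point: x = -8.8488. The characteristic through (-5.238, 2) is x - 1.8054t = const, so x = -5.238 - 1.8054·2 = -8.8488.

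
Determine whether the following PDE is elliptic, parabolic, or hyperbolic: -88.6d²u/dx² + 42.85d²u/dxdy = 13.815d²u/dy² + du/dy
Rewriting in standard form: -88.6d²u/dx² + 42.85d²u/dxdy - 13.815d²u/dy² - du/dy = 0. Coefficients: A = -88.6, B = 42.85, C = -13.815. B² - 4AC = -3059.9135, which is negative, so the equation is elliptic.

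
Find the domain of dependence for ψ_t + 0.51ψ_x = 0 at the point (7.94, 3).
A single point: x = 6.41. The characteristic through (7.94, 3) is x - 0.51t = const, so x = 7.94 - 0.51·3 = 6.41.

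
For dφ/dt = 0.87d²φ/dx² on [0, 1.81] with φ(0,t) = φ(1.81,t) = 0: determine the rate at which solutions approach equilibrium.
Eigenvalues: λₙ = 0.87n²π²/1.81².
First three modes:
  n=1: λ₁ = 0.87π²/1.81² ≈ 2.621
  n=2: λ₂ = 3.48π²/1.81² ≈ 10.484 (4× faster decay)
  n=3: λ₃ = 7.83π²/1.81² ≈ 23.589 (9× faster decay)
As t → ∞, higher modes decay exponentially faster. The n=1 mode dominates: φ ~ c₁ sin(πx/1.81) e^{-λ₁t}.
Decay rate: λ₁ = 0.87π²/1.81² ≈ 2.621.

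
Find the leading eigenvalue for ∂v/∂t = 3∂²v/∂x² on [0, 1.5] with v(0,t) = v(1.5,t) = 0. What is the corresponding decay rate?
Eigenvalues: λₙ = 3n²π²/1.5².
First three modes:
  n=1: λ₁ = 3π²/1.5² ≈ 13.159
  n=2: λ₂ = 12π²/1.5² ≈ 52.638 (4× faster decay)
  n=3: λ₃ = 27π²/1.5² ≈ 118.435 (9× faster decay)
As t → ∞, higher modes decay exponentially faster. The n=1 mode dominates: v ~ c₁ sin(πx/1.5) e^{-λ₁t}.
Decay rate: λ₁ = 3π²/1.5² ≈ 13.159.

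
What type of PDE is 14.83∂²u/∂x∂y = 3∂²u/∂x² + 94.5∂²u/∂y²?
Rewriting in standard form: -3∂²u/∂x² + 14.83∂²u/∂x∂y - 94.5∂²u/∂y² = 0. With A = -3, B = 14.83, C = -94.5, the discriminant is -914.0711. This is an elliptic PDE.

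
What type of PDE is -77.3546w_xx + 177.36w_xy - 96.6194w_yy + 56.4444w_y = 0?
With A = -77.3546, B = 177.36, C = -96.6194, the discriminant is 1560.74944304. This is a hyperbolic PDE.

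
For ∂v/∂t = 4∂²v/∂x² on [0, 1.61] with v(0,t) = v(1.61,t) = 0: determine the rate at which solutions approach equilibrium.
Eigenvalues: λₙ = 4n²π²/1.61².
First three modes:
  n=1: λ₁ = 4π²/1.61² ≈ 15.23
  n=2: λ₂ = 16π²/1.61² ≈ 60.921 (4× faster decay)
  n=3: λ₃ = 36π²/1.61² ≈ 137.073 (9× faster decay)
As t → ∞, higher modes decay exponentially faster. The n=1 mode dominates: v ~ c₁ sin(πx/1.61) e^{-λ₁t}.
Decay rate: λ₁ = 4π²/1.61² ≈ 15.23.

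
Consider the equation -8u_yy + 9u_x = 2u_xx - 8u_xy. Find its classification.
Rewriting in standard form: -2u_xx + 8u_xy - 8u_yy + 9u_x = 0. Parabolic. (A = -2, B = 8, C = -8 gives B² - 4AC = 0.)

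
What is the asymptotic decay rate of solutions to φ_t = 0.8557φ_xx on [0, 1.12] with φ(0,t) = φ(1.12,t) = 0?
Eigenvalues: λₙ = 0.8557n²π²/1.12².
First three modes:
  n=1: λ₁ = 0.8557π²/1.12² ≈ 6.733
  n=2: λ₂ = 3.4228π²/1.12² ≈ 26.931 (4× faster decay)
  n=3: λ₃ = 7.7013π²/1.12² ≈ 60.594 (9× faster decay)
As t → ∞, higher modes decay exponentially faster. The n=1 mode dominates: φ ~ c₁ sin(πx/1.12) e^{-λ₁t}.
Decay rate: λ₁ = 0.8557π²/1.12² ≈ 6.733.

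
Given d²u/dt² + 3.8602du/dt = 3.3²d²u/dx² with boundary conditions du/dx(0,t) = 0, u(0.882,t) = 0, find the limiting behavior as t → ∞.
u → 0. Damping (γ=3.8602) dissipates energy; oscillations decay exponentially.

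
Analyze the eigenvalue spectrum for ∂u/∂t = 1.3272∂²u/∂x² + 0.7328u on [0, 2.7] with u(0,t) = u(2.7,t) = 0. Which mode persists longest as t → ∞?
Eigenvalues: λₙ = 1.3272n²π²/2.7² - 0.7328.
First three modes:
  n=1: λ₁ = 1.3272π²/2.7² - 0.7328 ≈ 1.064
  n=2: λ₂ = 5.3088π²/2.7² - 0.7328 ≈ 6.455
  n=3: λ₃ = 11.9448π²/2.7² - 0.7328 ≈ 15.439
Since 1.3272π²/2.7² ≈ 1.797 > 0.7328, all λₙ > 0.
The n=1 mode decays slowest → dominates as t → ∞.
Asymptotic: u ~ c₁ sin(πx/2.7) e^{-λ₁t} with decay rate λ₁ ≈ 1.064.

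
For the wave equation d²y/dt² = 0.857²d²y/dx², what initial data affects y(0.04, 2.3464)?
Domain of dependence: [-1.9708648, 2.0508648]. Signals travel at speed 0.857, so data within |x - 0.04| ≤ 0.857·2.3464 = 2.0108648 can reach the point.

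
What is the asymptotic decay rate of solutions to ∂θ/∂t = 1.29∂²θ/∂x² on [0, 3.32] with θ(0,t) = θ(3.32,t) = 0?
Eigenvalues: λₙ = 1.29n²π²/3.32².
First three modes:
  n=1: λ₁ = 1.29π²/3.32² ≈ 1.155
  n=2: λ₂ = 5.16π²/3.32² ≈ 4.62 (4× faster decay)
  n=3: λ₃ = 11.61π²/3.32² ≈ 10.396 (9× faster decay)
As t → ∞, higher modes decay exponentially faster. The n=1 mode dominates: θ ~ c₁ sin(πx/3.32) e^{-λ₁t}.
Decay rate: λ₁ = 1.29π²/3.32² ≈ 1.155.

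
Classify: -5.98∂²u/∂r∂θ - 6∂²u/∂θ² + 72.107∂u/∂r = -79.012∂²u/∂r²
Rewriting in standard form: 79.012∂²u/∂r² - 5.98∂²u/∂r∂θ - 6∂²u/∂θ² + 72.107∂u/∂r = 0. Hyperbolic (discriminant = 1932.0484).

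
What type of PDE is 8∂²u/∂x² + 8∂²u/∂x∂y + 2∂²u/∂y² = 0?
With A = 8, B = 8, C = 2, the discriminant is 0. This is a parabolic PDE.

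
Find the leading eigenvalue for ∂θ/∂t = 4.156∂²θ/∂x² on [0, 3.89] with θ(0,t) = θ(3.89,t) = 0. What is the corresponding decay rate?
Eigenvalues: λₙ = 4.156n²π²/3.89².
First three modes:
  n=1: λ₁ = 4.156π²/3.89² ≈ 2.711
  n=2: λ₂ = 16.624π²/3.89² ≈ 10.843 (4× faster decay)
  n=3: λ₃ = 37.404π²/3.89² ≈ 24.396 (9× faster decay)
As t → ∞, higher modes decay exponentially faster. The n=1 mode dominates: θ ~ c₁ sin(πx/3.89) e^{-λ₁t}.
Decay rate: λ₁ = 4.156π²/3.89² ≈ 2.711.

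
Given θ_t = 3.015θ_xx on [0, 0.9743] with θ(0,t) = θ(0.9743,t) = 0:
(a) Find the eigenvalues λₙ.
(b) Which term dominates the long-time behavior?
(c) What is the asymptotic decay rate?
Eigenvalues: λₙ = 3.015n²π²/0.9743².
First three modes:
  n=1: λ₁ = 3.015π²/0.9743² ≈ 31.347
  n=2: λ₂ = 12.06π²/0.9743² ≈ 125.39 (4× faster decay)
  n=3: λ₃ = 27.135π²/0.9743² ≈ 282.127 (9× faster decay)
As t → ∞, higher modes decay exponentially faster. The n=1 mode dominates: θ ~ c₁ sin(πx/0.9743) e^{-λ₁t}.
Decay rate: λ₁ = 3.015π²/0.9743² ≈ 31.347.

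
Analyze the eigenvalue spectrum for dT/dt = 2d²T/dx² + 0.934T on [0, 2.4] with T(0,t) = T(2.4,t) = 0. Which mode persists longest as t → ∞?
Eigenvalues: λₙ = 2n²π²/2.4² - 0.934.
First three modes:
  n=1: λ₁ = 2π²/2.4² - 0.934 ≈ 2.493
  n=2: λ₂ = 8π²/2.4² - 0.934 ≈ 12.774
  n=3: λ₃ = 18π²/2.4² - 0.934 ≈ 29.909
Since 2π²/2.4² ≈ 3.427 > 0.934, all λₙ > 0.
The n=1 mode decays slowest → dominates as t → ∞.
Asymptotic: T ~ c₁ sin(πx/2.4) e^{-λ₁t} with decay rate λ₁ ≈ 2.493.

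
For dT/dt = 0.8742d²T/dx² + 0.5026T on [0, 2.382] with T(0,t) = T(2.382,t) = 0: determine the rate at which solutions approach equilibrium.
Eigenvalues: λₙ = 0.8742n²π²/2.382² - 0.5026.
First three modes:
  n=1: λ₁ = 0.8742π²/2.382² - 0.5026 ≈ 1.018
  n=2: λ₂ = 3.4968π²/2.382² - 0.5026 ≈ 5.58
  n=3: λ₃ = 7.8678π²/2.382² - 0.5026 ≈ 13.183
Since 0.8742π²/2.382² ≈ 1.521 > 0.5026, all λₙ > 0.
The n=1 mode decays slowest → dominates as t → ∞.
Asymptotic: T ~ c₁ sin(πx/2.382) e^{-λ₁t} with decay rate λ₁ ≈ 1.018.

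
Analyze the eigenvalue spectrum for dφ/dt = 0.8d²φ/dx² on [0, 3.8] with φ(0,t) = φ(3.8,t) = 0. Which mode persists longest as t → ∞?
Eigenvalues: λₙ = 0.8n²π²/3.8².
First three modes:
  n=1: λ₁ = 0.8π²/3.8² ≈ 0.547
  n=2: λ₂ = 3.2π²/3.8² ≈ 2.187 (4× faster decay)
  n=3: λ₃ = 7.2π²/3.8² ≈ 4.921 (9× faster decay)
As t → ∞, higher modes decay exponentially faster. The n=1 mode dominates: φ ~ c₁ sin(πx/3.8) e^{-λ₁t}.
Decay rate: λ₁ = 0.8π²/3.8² ≈ 0.547.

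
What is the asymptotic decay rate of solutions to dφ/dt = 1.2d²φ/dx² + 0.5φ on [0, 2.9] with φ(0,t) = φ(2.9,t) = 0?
Eigenvalues: λₙ = 1.2n²π²/2.9² - 0.5.
First three modes:
  n=1: λ₁ = 1.2π²/2.9² - 0.5 ≈ 0.908
  n=2: λ₂ = 4.8π²/2.9² - 0.5 ≈ 5.133
  n=3: λ₃ = 10.8π²/2.9² - 0.5 ≈ 12.174
Since 1.2π²/2.9² ≈ 1.408 > 0.5, all λₙ > 0.
The n=1 mode decays slowest → dominates as t → ∞.
Asymptotic: φ ~ c₁ sin(πx/2.9) e^{-λ₁t} with decay rate λ₁ ≈ 0.908.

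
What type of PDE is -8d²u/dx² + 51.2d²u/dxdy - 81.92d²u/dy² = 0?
With A = -8, B = 51.2, C = -81.92, the discriminant is 0. This is a parabolic PDE.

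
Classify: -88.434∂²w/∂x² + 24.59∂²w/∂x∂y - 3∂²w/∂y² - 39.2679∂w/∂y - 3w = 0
Elliptic (discriminant = -456.5399).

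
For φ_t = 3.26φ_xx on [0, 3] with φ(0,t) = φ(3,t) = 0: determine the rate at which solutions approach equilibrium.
Eigenvalues: λₙ = 3.26n²π²/3².
First three modes:
  n=1: λ₁ = 3.26π²/3² ≈ 3.575
  n=2: λ₂ = 13.04π²/3² ≈ 14.3 (4× faster decay)
  n=3: λ₃ = 29.34π²/3² ≈ 32.175 (9× faster decay)
As t → ∞, higher modes decay exponentially faster. The n=1 mode dominates: φ ~ c₁ sin(πx/3) e^{-λ₁t}.
Decay rate: λ₁ = 3.26π²/3² ≈ 3.575.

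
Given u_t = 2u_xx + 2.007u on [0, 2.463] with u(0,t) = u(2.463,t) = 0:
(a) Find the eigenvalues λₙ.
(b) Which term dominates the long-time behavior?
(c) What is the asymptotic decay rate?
Eigenvalues: λₙ = 2n²π²/2.463² - 2.007.
First three modes:
  n=1: λ₁ = 2π²/2.463² - 2.007 ≈ 1.247
  n=2: λ₂ = 8π²/2.463² - 2.007 ≈ 11.009
  n=3: λ₃ = 18π²/2.463² - 2.007 ≈ 27.278
Since 2π²/2.463² ≈ 3.254 > 2.007, all λₙ > 0.
The n=1 mode decays slowest → dominates as t → ∞.
Asymptotic: u ~ c₁ sin(πx/2.463) e^{-λ₁t} with decay rate λ₁ ≈ 1.247.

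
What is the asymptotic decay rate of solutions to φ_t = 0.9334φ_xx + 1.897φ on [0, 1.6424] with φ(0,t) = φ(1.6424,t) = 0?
Eigenvalues: λₙ = 0.9334n²π²/1.6424² - 1.897.
First three modes:
  n=1: λ₁ = 0.9334π²/1.6424² - 1.897 ≈ 1.518
  n=2: λ₂ = 3.7336π²/1.6424² - 1.897 ≈ 11.764
  n=3: λ₃ = 8.4006π²/1.6424² - 1.897 ≈ 28.839
Since 0.9334π²/1.6424² ≈ 3.415 > 1.897, all λₙ > 0.
The n=1 mode decays slowest → dominates as t → ∞.
Asymptotic: φ ~ c₁ sin(πx/1.6424) e^{-λ₁t} with decay rate λ₁ ≈ 1.518.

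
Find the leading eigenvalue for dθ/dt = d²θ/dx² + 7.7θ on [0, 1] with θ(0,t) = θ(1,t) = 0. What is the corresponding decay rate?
Eigenvalues: λₙ = n²π²/1² - 7.7.
First three modes:
  n=1: λ₁ = π² - 7.7 ≈ 2.17
  n=2: λ₂ = 4π² - 7.7 ≈ 31.778
  n=3: λ₃ = 9π² - 7.7 ≈ 81.126
Since π² ≈ 9.87 > 7.7, all λₙ > 0.
The n=1 mode decays slowest → dominates as t → ∞.
Asymptotic: θ ~ c₁ sin(πx/1) e^{-λ₁t} with decay rate λ₁ ≈ 2.17.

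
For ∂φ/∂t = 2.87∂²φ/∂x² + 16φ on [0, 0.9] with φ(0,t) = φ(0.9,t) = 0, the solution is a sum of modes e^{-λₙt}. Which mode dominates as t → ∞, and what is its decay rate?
Eigenvalues: λₙ = 2.87n²π²/0.9² - 16.
First three modes:
  n=1: λ₁ = 2.87π²/0.9² - 16 ≈ 18.97
  n=2: λ₂ = 11.48π²/0.9² - 16 ≈ 123.88
  n=3: λ₃ = 25.83π²/0.9² - 16 ≈ 298.731
Since 2.87π²/0.9² ≈ 34.97 > 16, all λₙ > 0.
The n=1 mode decays slowest → dominates as t → ∞.
Asymptotic: φ ~ c₁ sin(πx/0.9) e^{-λ₁t} with decay rate λ₁ ≈ 18.97.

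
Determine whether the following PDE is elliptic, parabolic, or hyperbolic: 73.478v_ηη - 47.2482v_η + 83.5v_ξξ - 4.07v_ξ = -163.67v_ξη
Rewriting in standard form: 83.5v_ξξ + 163.67v_ξη + 73.478v_ηη - 4.07v_ξ - 47.2482v_η = 0. Coefficients: A = 83.5, B = 163.67, C = 73.478. B² - 4AC = 2246.2169, which is positive, so the equation is hyperbolic.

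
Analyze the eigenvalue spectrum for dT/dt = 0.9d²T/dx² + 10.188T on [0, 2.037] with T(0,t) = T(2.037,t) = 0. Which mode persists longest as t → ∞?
Eigenvalues: λₙ = 0.9n²π²/2.037² - 10.188.
First three modes:
  n=1: λ₁ = 0.9π²/2.037² - 10.188 ≈ -8.047
  n=2: λ₂ = 3.6π²/2.037² - 10.188 ≈ -1.625
  n=3: λ₃ = 8.1π²/2.037² - 10.188 ≈ 9.078
Since 0.9π²/2.037² ≈ 2.141 < 10.188, λ₁ < 0.
The n=1 mode grows fastest (−λₙ is largest for n=1) → dominates.
Asymptotic: T ~ c₁ sin(πx/2.037) e^{8.047t} (exponential growth at rate −λ₁ ≈ 8.047).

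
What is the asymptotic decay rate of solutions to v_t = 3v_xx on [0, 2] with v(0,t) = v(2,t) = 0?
Eigenvalues: λₙ = 3n²π²/2².
First three modes:
  n=1: λ₁ = 3π²/2² ≈ 7.402
  n=2: λ₂ = 12π²/2² ≈ 29.609 (4× faster decay)
  n=3: λ₃ = 27π²/2² ≈ 66.62 (9× faster decay)
As t → ∞, higher modes decay exponentially faster. The n=1 mode dominates: v ~ c₁ sin(πx/2) e^{-λ₁t}.
Decay rate: λ₁ = 3π²/2² ≈ 7.402.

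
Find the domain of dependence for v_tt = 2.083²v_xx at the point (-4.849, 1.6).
Domain of dependence: [-8.1818, -1.5162]. Signals travel at speed 2.083, so data within |x - -4.849| ≤ 2.083·1.6 = 3.3328 can reach the point.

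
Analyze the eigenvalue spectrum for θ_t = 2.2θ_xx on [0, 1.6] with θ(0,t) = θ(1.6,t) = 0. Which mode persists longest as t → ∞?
Eigenvalues: λₙ = 2.2n²π²/1.6².
First three modes:
  n=1: λ₁ = 2.2π²/1.6² ≈ 8.482
  n=2: λ₂ = 8.8π²/1.6² ≈ 33.927 (4× faster decay)
  n=3: λ₃ = 19.8π²/1.6² ≈ 76.335 (9× faster decay)
As t → ∞, higher modes decay exponentially faster. The n=1 mode dominates: θ ~ c₁ sin(πx/1.6) e^{-λ₁t}.
Decay rate: λ₁ = 2.2π²/1.6² ≈ 8.482.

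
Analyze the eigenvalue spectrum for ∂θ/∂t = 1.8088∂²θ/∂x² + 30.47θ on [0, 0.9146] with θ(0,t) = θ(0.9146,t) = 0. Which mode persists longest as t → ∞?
Eigenvalues: λₙ = 1.8088n²π²/0.9146² - 30.47.
First three modes:
  n=1: λ₁ = 1.8088π²/0.9146² - 30.47 ≈ -9.128
  n=2: λ₂ = 7.2352π²/0.9146² - 30.47 ≈ 54.897
  n=3: λ₃ = 16.2792π²/0.9146² - 30.47 ≈ 161.605
Since 1.8088π²/0.9146² ≈ 21.342 < 30.47, λ₁ < 0.
The n=1 mode grows fastest (−λₙ is largest for n=1) → dominates.
Asymptotic: θ ~ c₁ sin(πx/0.9146) e^{9.128t} (exponential growth at rate −λ₁ ≈ 9.128).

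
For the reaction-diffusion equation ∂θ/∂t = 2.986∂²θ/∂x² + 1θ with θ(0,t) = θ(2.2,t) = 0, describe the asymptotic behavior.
θ → 0. Diffusion dominates reaction (r=1 < κπ²/L²≈6.09); solution decays.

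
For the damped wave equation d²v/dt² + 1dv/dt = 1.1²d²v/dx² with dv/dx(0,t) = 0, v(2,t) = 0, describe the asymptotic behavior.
v → 0. Damping (γ=1) dissipates energy; oscillations decay exponentially.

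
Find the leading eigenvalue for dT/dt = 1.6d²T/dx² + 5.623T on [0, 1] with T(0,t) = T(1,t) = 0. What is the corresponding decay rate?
Eigenvalues: λₙ = 1.6n²π²/1² - 5.623.
First three modes:
  n=1: λ₁ = 1.6π² - 5.623 ≈ 10.168
  n=2: λ₂ = 6.4π² - 5.623 ≈ 57.542
  n=3: λ₃ = 14.4π² - 5.623 ≈ 136.499
Since 1.6π² ≈ 15.791 > 5.623, all λₙ > 0.
The n=1 mode decays slowest → dominates as t → ∞.
Asymptotic: T ~ c₁ sin(πx/1) e^{-λ₁t} with decay rate λ₁ ≈ 10.168.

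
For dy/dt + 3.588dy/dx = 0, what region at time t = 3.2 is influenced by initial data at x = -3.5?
At x = 7.9816. The characteristic carries data from (-3.5, 0) to (7.9816, 3.2).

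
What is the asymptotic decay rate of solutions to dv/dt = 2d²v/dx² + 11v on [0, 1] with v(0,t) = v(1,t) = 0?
Eigenvalues: λₙ = 2n²π²/1² - 11.
First three modes:
  n=1: λ₁ = 2π² - 11 ≈ 8.739
  n=2: λ₂ = 8π² - 11 ≈ 67.957
  n=3: λ₃ = 18π² - 11 ≈ 166.653
Since 2π² ≈ 19.739 > 11, all λₙ > 0.
The n=1 mode decays slowest → dominates as t → ∞.
Asymptotic: v ~ c₁ sin(πx/1) e^{-λ₁t} with decay rate λ₁ ≈ 8.739.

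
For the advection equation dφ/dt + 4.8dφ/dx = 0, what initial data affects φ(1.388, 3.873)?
A single point: x = -17.2024. The characteristic through (1.388, 3.873) is x - 4.8t = const, so x = 1.388 - 4.8·3.873 = -17.2024.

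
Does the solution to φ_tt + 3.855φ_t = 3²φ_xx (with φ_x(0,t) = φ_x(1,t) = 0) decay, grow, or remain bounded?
φ → constant (steady state). Damping (γ=3.855) dissipates the nonconstant modes; with Neumann BCs the spatial average obeys M''+γM'=0 and tends to a finite limit.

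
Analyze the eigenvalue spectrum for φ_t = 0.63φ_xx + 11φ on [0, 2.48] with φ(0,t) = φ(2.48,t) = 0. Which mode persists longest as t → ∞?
Eigenvalues: λₙ = 0.63n²π²/2.48² - 11.
First three modes:
  n=1: λ₁ = 0.63π²/2.48² - 11 ≈ -9.989
  n=2: λ₂ = 2.52π²/2.48² - 11 ≈ -6.956
  n=3: λ₃ = 5.67π²/2.48² - 11 ≈ -1.901
Since 0.63π²/2.48² ≈ 1.011 < 11, λ₁ < 0.
The n=1 mode grows fastest (−λₙ is largest for n=1) → dominates.
Asymptotic: φ ~ c₁ sin(πx/2.48) e^{9.989t} (exponential growth at rate −λ₁ ≈ 9.989).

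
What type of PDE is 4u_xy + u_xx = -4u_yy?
Rewriting in standard form: u_xx + 4u_xy + 4u_yy = 0. With A = 1, B = 4, C = 4, the discriminant is 0. This is a parabolic PDE.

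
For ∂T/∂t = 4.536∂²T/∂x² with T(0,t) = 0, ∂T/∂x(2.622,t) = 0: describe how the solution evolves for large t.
T → 0. Heat escapes through the Dirichlet boundary.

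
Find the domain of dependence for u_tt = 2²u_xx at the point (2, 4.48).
Domain of dependence: [-6.96, 10.96]. Signals travel at speed 2, so data within |x - 2| ≤ 2·4.48 = 8.96 can reach the point.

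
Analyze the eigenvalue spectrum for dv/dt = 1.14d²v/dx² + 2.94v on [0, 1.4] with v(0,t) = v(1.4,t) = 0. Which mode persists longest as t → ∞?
Eigenvalues: λₙ = 1.14n²π²/1.4² - 2.94.
First three modes:
  n=1: λ₁ = 1.14π²/1.4² - 2.94 ≈ 2.8
  n=2: λ₂ = 4.56π²/1.4² - 2.94 ≈ 20.022
  n=3: λ₃ = 10.26π²/1.4² - 2.94 ≈ 48.724
Since 1.14π²/1.4² ≈ 5.74 > 2.94, all λₙ > 0.
The n=1 mode decays slowest → dominates as t → ∞.
Asymptotic: v ~ c₁ sin(πx/1.4) e^{-λ₁t} with decay rate λ₁ ≈ 2.8.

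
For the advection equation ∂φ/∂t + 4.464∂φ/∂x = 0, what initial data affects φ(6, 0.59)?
A single point: x = 3.36624. The characteristic through (6, 0.59) is x - 4.464t = const, so x = 6 - 4.464·0.59 = 3.36624.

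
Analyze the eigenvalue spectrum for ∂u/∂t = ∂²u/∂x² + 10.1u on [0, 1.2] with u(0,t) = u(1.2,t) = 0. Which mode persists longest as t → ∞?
Eigenvalues: λₙ = n²π²/1.2² - 10.1.
First three modes:
  n=1: λ₁ = π²/1.2² - 10.1 ≈ -3.246
  n=2: λ₂ = 4π²/1.2² - 10.1 ≈ 17.316
  n=3: λ₃ = 9π²/1.2² - 10.1 ≈ 51.585
Since π²/1.2² ≈ 6.854 < 10.1, λ₁ < 0.
The n=1 mode grows fastest (−λₙ is largest for n=1) → dominates.
Asymptotic: u ~ c₁ sin(πx/1.2) e^{3.246t} (exponential growth at rate −λ₁ ≈ 3.246).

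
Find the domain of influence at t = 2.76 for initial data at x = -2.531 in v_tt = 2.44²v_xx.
Domain of influence: [-9.2654, 4.2034]. Data at x = -2.531 spreads outward at speed 2.44.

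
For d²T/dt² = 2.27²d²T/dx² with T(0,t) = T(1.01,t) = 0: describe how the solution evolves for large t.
T oscillates (no decay). Energy is conserved; the solution oscillates indefinitely as standing waves.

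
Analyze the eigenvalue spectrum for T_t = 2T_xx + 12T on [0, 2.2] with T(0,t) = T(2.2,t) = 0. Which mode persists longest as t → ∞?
Eigenvalues: λₙ = 2n²π²/2.2² - 12.
First three modes:
  n=1: λ₁ = 2π²/2.2² - 12 ≈ -7.922
  n=2: λ₂ = 8π²/2.2² - 12 ≈ 4.313
  n=3: λ₃ = 18π²/2.2² - 12 ≈ 24.705
Since 2π²/2.2² ≈ 4.078 < 12, λ₁ < 0.
The n=1 mode grows fastest (−λₙ is largest for n=1) → dominates.
Asymptotic: T ~ c₁ sin(πx/2.2) e^{7.922t} (exponential growth at rate −λ₁ ≈ 7.922).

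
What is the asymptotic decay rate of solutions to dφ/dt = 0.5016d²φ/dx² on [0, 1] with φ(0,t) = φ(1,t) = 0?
Eigenvalues: λₙ = 0.5016n²π².
First three modes:
  n=1: λ₁ = 0.5016π² ≈ 4.951
  n=2: λ₂ = 2.0064π² ≈ 19.802 (4× faster decay)
  n=3: λ₃ = 4.5144π² ≈ 44.555 (9× faster decay)
As t → ∞, higher modes decay exponentially faster. The n=1 mode dominates: φ ~ c₁ sin(πx) e^{-λ₁t}.
Decay rate: λ₁ = 0.5016π² ≈ 4.951.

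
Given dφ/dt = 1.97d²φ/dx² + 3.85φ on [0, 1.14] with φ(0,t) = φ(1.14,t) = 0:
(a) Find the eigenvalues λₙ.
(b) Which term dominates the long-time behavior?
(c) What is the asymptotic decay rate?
Eigenvalues: λₙ = 1.97n²π²/1.14² - 3.85.
First three modes:
  n=1: λ₁ = 1.97π²/1.14² - 3.85 ≈ 11.111
  n=2: λ₂ = 7.88π²/1.14² - 3.85 ≈ 55.993
  n=3: λ₃ = 17.73π²/1.14² - 3.85 ≈ 130.798
Since 1.97π²/1.14² ≈ 14.961 > 3.85, all λₙ > 0.
The n=1 mode decays slowest → dominates as t → ∞.
Asymptotic: φ ~ c₁ sin(πx/1.14) e^{-λ₁t} with decay rate λ₁ ≈ 11.111.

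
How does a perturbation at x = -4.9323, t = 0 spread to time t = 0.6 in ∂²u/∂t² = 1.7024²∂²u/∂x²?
Domain of influence: [-5.95374, -3.91086]. Data at x = -4.9323 spreads outward at speed 1.7024.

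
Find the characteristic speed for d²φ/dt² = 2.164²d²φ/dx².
Speed = 2.164. Information travels along characteristics x = x₀ ± 2.164t.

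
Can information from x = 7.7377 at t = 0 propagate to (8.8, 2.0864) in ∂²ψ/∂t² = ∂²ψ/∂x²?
Yes. The domain of dependence is [6.7136, 10.8864], and 7.7377 ∈ [6.7136, 10.8864].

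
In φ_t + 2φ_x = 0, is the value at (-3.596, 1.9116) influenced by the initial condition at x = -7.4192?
Yes. The characteristic through (-3.596, 1.9116) passes through x = -7.4192.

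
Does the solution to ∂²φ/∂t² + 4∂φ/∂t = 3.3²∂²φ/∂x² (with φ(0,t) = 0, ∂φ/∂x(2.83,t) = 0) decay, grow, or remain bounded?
φ → 0. Damping (γ=4) dissipates energy; oscillations decay exponentially.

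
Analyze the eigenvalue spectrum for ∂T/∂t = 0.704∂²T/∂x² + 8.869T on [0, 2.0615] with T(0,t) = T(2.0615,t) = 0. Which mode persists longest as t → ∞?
Eigenvalues: λₙ = 0.704n²π²/2.0615² - 8.869.
First three modes:
  n=1: λ₁ = 0.704π²/2.0615² - 8.869 ≈ -7.234
  n=2: λ₂ = 2.816π²/2.0615² - 8.869 ≈ -2.329
  n=3: λ₃ = 6.336π²/2.0615² - 8.869 ≈ 5.846
Since 0.704π²/2.0615² ≈ 1.635 < 8.869, λ₁ < 0.
The n=1 mode grows fastest (−λₙ is largest for n=1) → dominates.
Asymptotic: T ~ c₁ sin(πx/2.0615) e^{7.234t} (exponential growth at rate −λ₁ ≈ 7.234).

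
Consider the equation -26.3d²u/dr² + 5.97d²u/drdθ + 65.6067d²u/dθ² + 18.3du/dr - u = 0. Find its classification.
Hyperbolic. (A = -26.3, B = 5.97, C = 65.6067 gives B² - 4AC = 6937.46574.)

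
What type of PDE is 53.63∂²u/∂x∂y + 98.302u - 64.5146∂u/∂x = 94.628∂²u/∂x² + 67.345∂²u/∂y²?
Rewriting in standard form: -94.628∂²u/∂x² + 53.63∂²u/∂x∂y - 67.345∂²u/∂y² - 64.5146∂u/∂x + 98.302u = 0. With A = -94.628, B = 53.63, C = -67.345, the discriminant is -22614.71374. This is an elliptic PDE.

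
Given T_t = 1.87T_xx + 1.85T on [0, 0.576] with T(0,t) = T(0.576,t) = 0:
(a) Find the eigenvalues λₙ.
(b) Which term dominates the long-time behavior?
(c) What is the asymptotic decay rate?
Eigenvalues: λₙ = 1.87n²π²/0.576² - 1.85.
First three modes:
  n=1: λ₁ = 1.87π²/0.576² - 1.85 ≈ 53.778
  n=2: λ₂ = 7.48π²/0.576² - 1.85 ≈ 220.664
  n=3: λ₃ = 16.83π²/0.576² - 1.85 ≈ 498.805
Since 1.87π²/0.576² ≈ 55.628 > 1.85, all λₙ > 0.
The n=1 mode decays slowest → dominates as t → ∞.
Asymptotic: T ~ c₁ sin(πx/0.576) e^{-λ₁t} with decay rate λ₁ ≈ 53.778.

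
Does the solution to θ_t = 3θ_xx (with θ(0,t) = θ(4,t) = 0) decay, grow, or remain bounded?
θ → 0. Heat diffuses out through both boundaries.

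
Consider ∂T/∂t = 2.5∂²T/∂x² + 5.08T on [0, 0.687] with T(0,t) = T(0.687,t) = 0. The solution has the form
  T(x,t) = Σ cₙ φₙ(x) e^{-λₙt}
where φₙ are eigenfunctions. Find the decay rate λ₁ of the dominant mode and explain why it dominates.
Eigenvalues: λₙ = 2.5n²π²/0.687² - 5.08.
First three modes:
  n=1: λ₁ = 2.5π²/0.687² - 5.08 ≈ 47.199
  n=2: λ₂ = 10π²/0.687² - 5.08 ≈ 204.036
  n=3: λ₃ = 22.5π²/0.687² - 5.08 ≈ 465.43
Since 2.5π²/0.687² ≈ 52.279 > 5.08, all λₙ > 0.
The n=1 mode decays slowest → dominates as t → ∞.
Asymptotic: T ~ c₁ sin(πx/0.687) e^{-λ₁t} with decay rate λ₁ ≈ 47.199.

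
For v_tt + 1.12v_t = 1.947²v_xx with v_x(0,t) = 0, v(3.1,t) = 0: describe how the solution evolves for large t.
v → 0. Damping (γ=1.12) dissipates energy; oscillations decay exponentially.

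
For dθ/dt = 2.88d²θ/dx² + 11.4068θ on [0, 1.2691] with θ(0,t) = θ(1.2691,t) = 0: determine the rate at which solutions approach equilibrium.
Eigenvalues: λₙ = 2.88n²π²/1.2691² - 11.4068.
First three modes:
  n=1: λ₁ = 2.88π²/1.2691² - 11.4068 ≈ 6.241
  n=2: λ₂ = 11.52π²/1.2691² - 11.4068 ≈ 59.186
  n=3: λ₃ = 25.92π²/1.2691² - 11.4068 ≈ 147.427
Since 2.88π²/1.2691² ≈ 17.648 > 11.4068, all λₙ > 0.
The n=1 mode decays slowest → dominates as t → ∞.
Asymptotic: θ ~ c₁ sin(πx/1.2691) e^{-λ₁t} with decay rate λ₁ ≈ 6.241.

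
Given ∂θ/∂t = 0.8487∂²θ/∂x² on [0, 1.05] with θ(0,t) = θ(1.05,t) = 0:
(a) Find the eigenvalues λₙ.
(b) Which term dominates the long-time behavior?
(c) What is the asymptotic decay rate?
Eigenvalues: λₙ = 0.8487n²π²/1.05².
First three modes:
  n=1: λ₁ = 0.8487π²/1.05² ≈ 7.598
  n=2: λ₂ = 3.3948π²/1.05² ≈ 30.39 (4× faster decay)
  n=3: λ₃ = 7.6383π²/1.05² ≈ 68.378 (9× faster decay)
As t → ∞, higher modes decay exponentially faster. The n=1 mode dominates: θ ~ c₁ sin(πx/1.05) e^{-λ₁t}.
Decay rate: λ₁ = 0.8487π²/1.05² ≈ 7.598.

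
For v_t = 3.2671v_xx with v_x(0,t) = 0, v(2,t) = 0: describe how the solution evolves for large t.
v → 0. Heat escapes through the Dirichlet boundary.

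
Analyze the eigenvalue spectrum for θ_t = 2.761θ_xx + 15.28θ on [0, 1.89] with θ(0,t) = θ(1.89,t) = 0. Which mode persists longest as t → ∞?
Eigenvalues: λₙ = 2.761n²π²/1.89² - 15.28.
First three modes:
  n=1: λ₁ = 2.761π²/1.89² - 15.28 ≈ -7.651
  n=2: λ₂ = 11.044π²/1.89² - 15.28 ≈ 15.234
  n=3: λ₃ = 24.849π²/1.89² - 15.28 ≈ 53.377
Since 2.761π²/1.89² ≈ 7.629 < 15.28, λ₁ < 0.
The n=1 mode grows fastest (−λₙ is largest for n=1) → dominates.
Asymptotic: θ ~ c₁ sin(πx/1.89) e^{7.651t} (exponential growth at rate −λ₁ ≈ 7.651).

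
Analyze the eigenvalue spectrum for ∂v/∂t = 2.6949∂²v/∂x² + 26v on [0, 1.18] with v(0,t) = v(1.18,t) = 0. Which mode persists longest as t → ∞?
Eigenvalues: λₙ = 2.6949n²π²/1.18² - 26.
First three modes:
  n=1: λ₁ = 2.6949π²/1.18² - 26 ≈ -6.898
  n=2: λ₂ = 10.7796π²/1.18² - 26 ≈ 50.408
  n=3: λ₃ = 24.2541π²/1.18² - 26 ≈ 145.918
Since 2.6949π²/1.18² ≈ 19.102 < 26, λ₁ < 0.
The n=1 mode grows fastest (−λₙ is largest for n=1) → dominates.
Asymptotic: v ~ c₁ sin(πx/1.18) e^{6.898t} (exponential growth at rate −λ₁ ≈ 6.898).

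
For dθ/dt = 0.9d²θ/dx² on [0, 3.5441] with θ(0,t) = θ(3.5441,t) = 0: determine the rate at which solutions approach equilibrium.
Eigenvalues: λₙ = 0.9n²π²/3.5441².
First three modes:
  n=1: λ₁ = 0.9π²/3.5441² ≈ 0.707
  n=2: λ₂ = 3.6π²/3.5441² ≈ 2.829 (4× faster decay)
  n=3: λ₃ = 8.1π²/3.5441² ≈ 6.365 (9× faster decay)
As t → ∞, higher modes decay exponentially faster. The n=1 mode dominates: θ ~ c₁ sin(πx/3.5441) e^{-λ₁t}.
Decay rate: λ₁ = 0.9π²/3.5441² ≈ 0.707.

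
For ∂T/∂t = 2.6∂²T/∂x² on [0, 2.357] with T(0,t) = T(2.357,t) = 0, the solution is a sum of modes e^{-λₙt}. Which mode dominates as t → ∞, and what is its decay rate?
Eigenvalues: λₙ = 2.6n²π²/2.357².
First three modes:
  n=1: λ₁ = 2.6π²/2.357² ≈ 4.619
  n=2: λ₂ = 10.4π²/2.357² ≈ 18.476 (4× faster decay)
  n=3: λ₃ = 23.4π²/2.357² ≈ 41.572 (9× faster decay)
As t → ∞, higher modes decay exponentially faster. The n=1 mode dominates: T ~ c₁ sin(πx/2.357) e^{-λ₁t}.
Decay rate: λ₁ = 2.6π²/2.357² ≈ 4.619.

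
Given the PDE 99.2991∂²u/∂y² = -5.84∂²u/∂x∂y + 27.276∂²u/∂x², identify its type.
Rewriting in standard form: -27.276∂²u/∂x² + 5.84∂²u/∂x∂y + 99.2991∂²u/∂y² = 0. The second-order coefficients are A = -27.276, B = 5.84, C = 99.2991. Since B² - 4AC = 10868.0346064 > 0, this is a hyperbolic PDE.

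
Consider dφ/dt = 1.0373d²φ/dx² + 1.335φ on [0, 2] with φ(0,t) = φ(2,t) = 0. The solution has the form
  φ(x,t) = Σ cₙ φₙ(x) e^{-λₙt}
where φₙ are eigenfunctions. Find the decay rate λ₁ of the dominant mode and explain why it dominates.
Eigenvalues: λₙ = 1.0373n²π²/2² - 1.335.
First three modes:
  n=1: λ₁ = 1.0373π²/2² - 1.335 ≈ 1.224
  n=2: λ₂ = 4.1492π²/2² - 1.335 ≈ 8.903
  n=3: λ₃ = 9.3357π²/2² - 1.335 ≈ 21.7
Since 1.0373π²/2² ≈ 2.559 > 1.335, all λₙ > 0.
The n=1 mode decays slowest → dominates as t → ∞.
Asymptotic: φ ~ c₁ sin(πx/2) e^{-λ₁t} with decay rate λ₁ ≈ 1.224.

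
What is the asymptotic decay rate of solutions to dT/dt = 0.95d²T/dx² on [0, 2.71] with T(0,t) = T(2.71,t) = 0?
Eigenvalues: λₙ = 0.95n²π²/2.71².
First three modes:
  n=1: λ₁ = 0.95π²/2.71² ≈ 1.277
  n=2: λ₂ = 3.8π²/2.71² ≈ 5.107 (4× faster decay)
  n=3: λ₃ = 8.55π²/2.71² ≈ 11.49 (9× faster decay)
As t → ∞, higher modes decay exponentially faster. The n=1 mode dominates: T ~ c₁ sin(πx/2.71) e^{-λ₁t}.
Decay rate: λ₁ = 0.95π²/2.71² ≈ 1.277.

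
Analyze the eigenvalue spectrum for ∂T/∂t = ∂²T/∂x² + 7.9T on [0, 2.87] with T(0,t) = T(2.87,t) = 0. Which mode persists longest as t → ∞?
Eigenvalues: λₙ = n²π²/2.87² - 7.9.
First three modes:
  n=1: λ₁ = π²/2.87² - 7.9 ≈ -6.702
  n=2: λ₂ = 4π²/2.87² - 7.9 ≈ -3.107
  n=3: λ₃ = 9π²/2.87² - 7.9 ≈ 2.884
Since π²/2.87² ≈ 1.198 < 7.9, λ₁ < 0.
The n=1 mode grows fastest (−λₙ is largest for n=1) → dominates.
Asymptotic: T ~ c₁ sin(πx/2.87) e^{6.702t} (exponential growth at rate −λ₁ ≈ 6.702).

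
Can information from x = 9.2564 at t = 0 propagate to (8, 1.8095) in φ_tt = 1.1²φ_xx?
Yes. The domain of dependence is [6.00955, 9.99045], and 9.2564 ∈ [6.00955, 9.99045].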